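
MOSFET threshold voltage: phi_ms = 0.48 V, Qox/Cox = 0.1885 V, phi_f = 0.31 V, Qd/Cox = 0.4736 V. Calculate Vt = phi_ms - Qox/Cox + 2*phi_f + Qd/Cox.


Step 1: Vt = phi_ms - Qox/Cox + 2*phi_f + Qd/Cox
Step 2: Vt = 0.48 - 0.1885 + 2*0.31 + 0.4736
Step 3: Vt = 0.48 - 0.1885 + 0.62 + 0.4736
Step 4: Vt = 1.3851 V

1.3851


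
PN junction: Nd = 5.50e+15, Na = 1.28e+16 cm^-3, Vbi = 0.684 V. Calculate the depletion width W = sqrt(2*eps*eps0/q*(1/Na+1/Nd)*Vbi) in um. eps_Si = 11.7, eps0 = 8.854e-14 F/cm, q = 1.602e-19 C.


Step 1: 1/Na + 1/Nd = 1/1.28e+16 + 1/5.50e+15 = 2.59943e-16
Step 2: 2*eps*eps0/q = 2*11.7*8.854e-14/1.602e-19 = 1.293281e+07
Step 3: W^2 = 1.293281e+07 * 2.59943e-16 * 0.684 = 2.29947e-09
Step 4: W = sqrt(2.29947e-09) = 4.795e-05 cm = 0.4795 um

0.4795


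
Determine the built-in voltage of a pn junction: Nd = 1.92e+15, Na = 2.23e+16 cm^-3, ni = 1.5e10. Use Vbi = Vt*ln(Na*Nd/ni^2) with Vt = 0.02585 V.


Step 1: Compute Na*Nd/ni^2 = 2.23e+16 * 1.92e+15 / (1.5e10)^2 = 1.9029e+11
Step 2: ln(1.9029e+11) = 25.9718
Step 3: Vbi = 0.02585 * 25.9718 = 0.671 V

0.671


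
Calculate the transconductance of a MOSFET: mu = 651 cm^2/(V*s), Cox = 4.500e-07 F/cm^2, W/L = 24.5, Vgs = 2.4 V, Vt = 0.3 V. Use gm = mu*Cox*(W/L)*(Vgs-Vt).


Step 1: Vov = Vgs - Vt = 2.4 - 0.3 = 2.1 V
Step 2: gm = mu * Cox * (W/L) * Vov
Step 3: gm = 651 * 4.500e-07 * 24.5 * 2.1 = 1.51e-02 S

1.51e-02


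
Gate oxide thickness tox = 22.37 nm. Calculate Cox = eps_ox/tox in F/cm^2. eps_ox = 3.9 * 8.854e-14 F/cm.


Step 1: eps_ox = 3.9 * 8.854e-14 = 3.45306e-13 F/cm
Step 2: tox in cm = 22.37 nm * 1e-7 = 2.2370e-06 cm
Step 3: Cox = 3.45306e-13 / 2.2370e-06 = 1.54e-07 F/cm^2

1.54e-07


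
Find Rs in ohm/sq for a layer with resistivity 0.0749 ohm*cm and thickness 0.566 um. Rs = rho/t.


Step 1: Convert thickness to cm: t = 0.566 um = 5.6600e-05 cm
Step 2: Rs = rho / t = 0.0749 / 5.6600e-05
Step 3: Rs = 1323.3 ohm/sq

1323.3


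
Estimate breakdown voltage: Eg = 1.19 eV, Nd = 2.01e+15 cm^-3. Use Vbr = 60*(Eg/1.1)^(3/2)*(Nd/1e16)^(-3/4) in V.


Step 1: Eg/1.1 = 1.19/1.1 = 1.081818
Step 2: (Eg/1.1)^1.5 = 1.081818^1.5 = 1.125204
Step 3: (Nd/1e16)^(-0.75) = (0.201)^(-0.75) = 3.331217
Step 4: Vbr = 60 * 1.125204 * 3.331217 = 224.9 V

224.9


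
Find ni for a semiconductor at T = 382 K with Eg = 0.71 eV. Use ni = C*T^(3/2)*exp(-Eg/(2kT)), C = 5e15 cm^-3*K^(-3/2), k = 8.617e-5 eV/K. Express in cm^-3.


Step 1: Compute kT = 8.617e-5 * 382 = 0.03291694 eV
Step 2: Exponent = -Eg/(2kT) = -0.71/(2*0.03291694) = -10.78472
Step 3: T^(3/2) = 382^1.5 = 7466.12
Step 4: ni = 5e15 * 7466.12 * exp(-10.78472) = 7.73e+14 cm^-3

7.73e+14


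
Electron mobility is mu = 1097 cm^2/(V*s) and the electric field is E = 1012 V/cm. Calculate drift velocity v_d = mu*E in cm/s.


Step 1: v_d = mu * E
Step 2: v_d = 1097 * 1012 = 1110164
Step 3: v_d = 1.11e+06 cm/s

1.11e+06


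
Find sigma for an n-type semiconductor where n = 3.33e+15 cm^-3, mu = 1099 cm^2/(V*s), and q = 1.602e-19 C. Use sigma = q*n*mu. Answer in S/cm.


Step 1: sigma = q * n * mu
Step 2: sigma = 1.602e-19 * 3.33e+15 * 1099
Step 3: sigma = 5.863e-01 S/cm

5.863e-01


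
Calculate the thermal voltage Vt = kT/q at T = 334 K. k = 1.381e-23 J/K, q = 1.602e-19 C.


Step 1: kT = 1.381e-23 * 334 = 4.61254e-21 J
Step 2: Vt = kT/q = 4.61254e-21 / 1.602e-19
Step 3: Vt = 0.02879 V

0.02879


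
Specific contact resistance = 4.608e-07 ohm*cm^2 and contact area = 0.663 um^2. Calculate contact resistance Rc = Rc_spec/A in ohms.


Step 1: Convert area to cm^2: 0.663 um^2 = 6.6300e-09 cm^2
Step 2: Rc = Rc_spec / A = 4.608e-07 / 6.6300e-09
Step 3: Rc = 6.95e+01 ohms

6.95e+01


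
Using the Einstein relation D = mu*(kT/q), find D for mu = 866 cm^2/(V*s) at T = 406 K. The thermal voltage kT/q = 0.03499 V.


Step 1: D = mu * (kT/q)
Step 2: D = 866 * 0.03499
Step 3: D = 30.3 cm^2/s

30.3


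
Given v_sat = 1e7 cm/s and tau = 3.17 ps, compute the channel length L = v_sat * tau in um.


Step 1: tau in seconds = 3.17 ps * 1e-12 = 3.1700e-12 s
Step 2: L = v_sat * tau = 1e7 * 3.1700e-12 = 3.1700e-05 cm
Step 3: L in um = 3.1700e-05 * 1e4 = 0.317 um

0.317


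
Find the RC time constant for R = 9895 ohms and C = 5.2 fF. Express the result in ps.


Step 1: tau = R * C
Step 2: tau = 9895 * 5.2 fF = 9895 * 5.2e-15 F
Step 3: tau = 5.1454e-11 s = 51.454 ps

51.454


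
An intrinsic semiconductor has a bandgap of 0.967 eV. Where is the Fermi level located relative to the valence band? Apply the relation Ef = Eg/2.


Step 1: For an intrinsic semiconductor, the Fermi level sits at midgap.
Step 2: Ef = Eg / 2 = 0.967 / 2 = 0.4835 eV

0.4835


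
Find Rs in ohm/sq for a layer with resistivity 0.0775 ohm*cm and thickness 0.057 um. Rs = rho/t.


Step 1: Convert thickness to cm: t = 0.057 um = 5.7000e-06 cm
Step 2: Rs = rho / t = 0.0775 / 5.7000e-06
Step 3: Rs = 13596.5 ohm/sq

13596.5


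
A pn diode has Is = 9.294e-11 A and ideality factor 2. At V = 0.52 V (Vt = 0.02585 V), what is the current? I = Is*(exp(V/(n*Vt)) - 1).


Step 1: V/(n*Vt) = 0.52/(2*0.02585) = 10.0580
Step 2: exp(10.0580) = 2.3342e+04
Step 3: I = 9.294e-11 * (2.3342e+04 - 1) = 2.17e-06 A

2.17e-06


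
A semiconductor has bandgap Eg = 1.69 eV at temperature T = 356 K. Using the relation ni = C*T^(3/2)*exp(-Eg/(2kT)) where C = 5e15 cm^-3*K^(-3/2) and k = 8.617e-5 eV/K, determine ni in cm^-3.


Step 1: Compute kT = 8.617e-5 * 356 = 0.03067652 eV
Step 2: Exponent = -Eg/(2kT) = -1.69/(2*0.03067652) = -27.54550
Step 3: T^(3/2) = 356^1.5 = 6716.99
Step 4: ni = 5e15 * 6716.99 * exp(-27.54550) = 3.66e+07 cm^-3

3.66e+07


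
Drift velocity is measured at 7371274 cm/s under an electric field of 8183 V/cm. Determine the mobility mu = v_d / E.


Step 1: mu = v_d / E
Step 2: mu = 7371274 / 8183
Step 3: mu = 900.8 cm^2/(V*s)

900.8


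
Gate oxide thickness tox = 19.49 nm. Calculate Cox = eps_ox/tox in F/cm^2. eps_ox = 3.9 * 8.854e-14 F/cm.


Step 1: eps_ox = 3.9 * 8.854e-14 = 3.45306e-13 F/cm
Step 2: tox in cm = 19.49 nm * 1e-7 = 1.9490e-06 cm
Step 3: Cox = 3.45306e-13 / 1.9490e-06 = 1.77e-07 F/cm^2

1.77e-07


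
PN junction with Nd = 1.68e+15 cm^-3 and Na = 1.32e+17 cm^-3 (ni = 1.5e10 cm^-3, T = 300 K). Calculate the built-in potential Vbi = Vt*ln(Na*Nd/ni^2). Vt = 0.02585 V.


Step 1: Compute Na*Nd/ni^2 = 1.32e+17 * 1.68e+15 / (1.5e10)^2 = 9.8560e+11
Step 2: ln(9.8560e+11) = 27.6165
Step 3: Vbi = 0.02585 * 27.6165 = 0.714 V

0.714


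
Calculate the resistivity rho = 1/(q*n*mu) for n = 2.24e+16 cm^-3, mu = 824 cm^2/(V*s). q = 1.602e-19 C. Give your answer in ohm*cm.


Step 1: sigma = q * n * mu = 1.602e-19 * 2.24e+16 * 824 = 2.95691e+00 S/cm
Step 2: rho = 1 / sigma = 1 / 2.95691e+00 = 0.3382 ohm*cm

0.3382


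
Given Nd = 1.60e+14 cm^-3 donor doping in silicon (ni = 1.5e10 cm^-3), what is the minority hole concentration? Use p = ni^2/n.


Step 1: Since Nd >> ni, n ≈ Nd = 1.60e+14 cm^-3
Step 2: p = ni^2 / n = (1.5e10)^2 / 1.60e+14
Step 3: p = 2.25e20 / 1.60e+14 = 1.41e+06 cm^-3

1.41e+06


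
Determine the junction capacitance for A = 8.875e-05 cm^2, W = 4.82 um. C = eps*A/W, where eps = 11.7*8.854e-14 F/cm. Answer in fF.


Step 1: eps_Si = 11.7 * 8.854e-14 = 1.035918e-12 F/cm
Step 2: W in cm = 4.82 * 1e-4 = 4.82e-04 cm
Step 3: C = 1.035918e-12 * 8.875e-05 / 4.82e-04 = 1.907422e-13 F
Step 4: C = 190.74 fF

190.74


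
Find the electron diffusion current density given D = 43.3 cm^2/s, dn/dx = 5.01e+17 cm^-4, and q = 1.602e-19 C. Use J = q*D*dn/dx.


Step 1: J = q * D * (dn/dx)
Step 2: J = 1.602e-19 * 43.3 * 5.01e+17
Step 3: J = 3.48e+00 A/cm^2

3.48e+00


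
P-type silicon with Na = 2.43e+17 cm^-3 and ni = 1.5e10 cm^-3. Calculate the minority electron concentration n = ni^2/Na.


Step 1: Majority hole concentration p ≈ Na = 2.43e+17 cm^-3
Step 2: n = ni^2 / Na = (1.5e10)^2 / 2.43e+17
Step 3: n = 9.26e+02 cm^-3

9.26e+02


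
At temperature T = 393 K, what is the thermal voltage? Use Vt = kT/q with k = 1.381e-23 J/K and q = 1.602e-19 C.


Step 1: kT = 1.381e-23 * 393 = 5.42733e-21 J
Step 2: Vt = kT/q = 5.42733e-21 / 1.602e-19
Step 3: Vt = 0.03388 V

0.03388


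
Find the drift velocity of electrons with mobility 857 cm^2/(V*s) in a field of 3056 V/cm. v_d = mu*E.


Step 1: v_d = mu * E
Step 2: v_d = 857 * 3056 = 2618992
Step 3: v_d = 2.62e+06 cm/s

2.62e+06


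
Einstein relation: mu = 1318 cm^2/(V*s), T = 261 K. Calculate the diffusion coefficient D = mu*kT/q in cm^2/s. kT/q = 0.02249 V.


Step 1: D = mu * (kT/q)
Step 2: D = 1318 * 0.02249
Step 3: D = 29.64 cm^2/s

29.64


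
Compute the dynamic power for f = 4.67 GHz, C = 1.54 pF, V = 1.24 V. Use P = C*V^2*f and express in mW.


Step 1: V^2 = 1.24^2 = 1.5376 V^2
Step 2: P = C*V^2*f = 1.54e-12 F * 1.5376 * 4.67e9 Hz
Step 3: P = 1.105811168e-02 W
Step 4: P = 11.058 mW

11.058


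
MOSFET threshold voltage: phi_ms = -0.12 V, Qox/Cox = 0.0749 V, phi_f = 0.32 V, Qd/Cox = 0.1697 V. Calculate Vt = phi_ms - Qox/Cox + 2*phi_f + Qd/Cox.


Step 1: Vt = phi_ms - Qox/Cox + 2*phi_f + Qd/Cox
Step 2: Vt = -0.12 - 0.0749 + 2*0.32 + 0.1697
Step 3: Vt = -0.12 - 0.0749 + 0.64 + 0.1697
Step 4: Vt = 0.6148 V

0.6148


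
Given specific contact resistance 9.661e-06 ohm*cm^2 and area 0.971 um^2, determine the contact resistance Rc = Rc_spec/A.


Step 1: Convert area to cm^2: 0.971 um^2 = 9.7100e-09 cm^2
Step 2: Rc = Rc_spec / A = 9.661e-06 / 9.7100e-09
Step 3: Rc = 9.95e+02 ohms

9.95e+02


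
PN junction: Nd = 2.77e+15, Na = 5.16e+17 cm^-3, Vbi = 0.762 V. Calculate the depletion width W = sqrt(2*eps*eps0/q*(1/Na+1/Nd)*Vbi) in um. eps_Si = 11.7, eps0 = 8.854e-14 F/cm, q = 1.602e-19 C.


Step 1: 1/Na + 1/Nd = 1/5.16e+17 + 1/2.77e+15 = 3.62949e-16
Step 2: 2*eps*eps0/q = 2*11.7*8.854e-14/1.602e-19 = 1.293281e+07
Step 3: W^2 = 1.293281e+07 * 3.62949e-16 * 0.762 = 3.57679e-09
Step 4: W = sqrt(3.57679e-09) = 5.981e-05 cm = 0.5981 um

0.5981


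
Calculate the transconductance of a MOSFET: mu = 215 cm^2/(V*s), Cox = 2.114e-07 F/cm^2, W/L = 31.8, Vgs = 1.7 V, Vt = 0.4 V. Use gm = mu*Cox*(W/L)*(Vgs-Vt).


Step 1: Vov = Vgs - Vt = 1.7 - 0.4 = 1.3 V
Step 2: gm = mu * Cox * (W/L) * Vov
Step 3: gm = 215 * 2.114e-07 * 31.8 * 1.3 = 1.88e-03 S

1.88e-03


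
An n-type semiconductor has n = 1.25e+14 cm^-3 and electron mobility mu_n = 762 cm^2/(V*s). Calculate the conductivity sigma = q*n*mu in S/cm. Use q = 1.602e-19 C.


Step 1: sigma = q * n * mu
Step 2: sigma = 1.602e-19 * 1.25e+14 * 762
Step 3: sigma = 1.526e-02 S/cm

1.526e-02


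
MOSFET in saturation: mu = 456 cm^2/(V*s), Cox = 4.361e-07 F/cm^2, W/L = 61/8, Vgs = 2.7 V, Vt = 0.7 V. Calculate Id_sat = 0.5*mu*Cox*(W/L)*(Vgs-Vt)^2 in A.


Step 1: Overdrive voltage Vov = Vgs - Vt = 2.7 - 0.7 = 2.0 V
Step 2: W/L = 61/8 = 7.625
Step 3: Id = 0.5 * 456 * 4.361e-07 * 7.625 * 2.0^2
Step 4: Id = 3.03e-03 A

3.03e-03


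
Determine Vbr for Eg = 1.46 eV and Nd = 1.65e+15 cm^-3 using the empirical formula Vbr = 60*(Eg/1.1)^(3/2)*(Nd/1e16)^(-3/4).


Step 1: Eg/1.1 = 1.46/1.1 = 1.327273
Step 2: (Eg/1.1)^1.5 = 1.327273^1.5 = 1.529116
Step 3: (Nd/1e16)^(-0.75) = (0.165)^(-0.75) = 3.862665
Step 4: Vbr = 60 * 1.529116 * 3.862665 = 354.4 V

354.4


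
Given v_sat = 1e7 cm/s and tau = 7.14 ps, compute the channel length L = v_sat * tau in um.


Step 1: tau in seconds = 7.14 ps * 1e-12 = 7.1400e-12 s
Step 2: L = v_sat * tau = 1e7 * 7.1400e-12 = 7.1400e-05 cm
Step 3: L in um = 7.1400e-05 * 1e4 = 0.714 um

0.714


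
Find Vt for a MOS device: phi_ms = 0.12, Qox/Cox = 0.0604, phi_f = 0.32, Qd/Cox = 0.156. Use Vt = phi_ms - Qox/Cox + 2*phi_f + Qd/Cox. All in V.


Step 1: Vt = phi_ms - Qox/Cox + 2*phi_f + Qd/Cox
Step 2: Vt = 0.12 - 0.0604 + 2*0.32 + 0.156
Step 3: Vt = 0.12 - 0.0604 + 0.64 + 0.156
Step 4: Vt = 0.8556 V

0.8556


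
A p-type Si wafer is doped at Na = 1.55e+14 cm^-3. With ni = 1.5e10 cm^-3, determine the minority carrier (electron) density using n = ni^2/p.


Step 1: Majority hole concentration p ≈ Na = 1.55e+14 cm^-3
Step 2: n = ni^2 / Na = (1.5e10)^2 / 1.55e+14
Step 3: n = 1.45e+06 cm^-3

1.45e+06


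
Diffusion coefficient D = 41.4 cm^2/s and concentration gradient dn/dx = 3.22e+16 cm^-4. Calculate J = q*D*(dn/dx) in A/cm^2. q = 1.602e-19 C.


Step 1: J = q * D * (dn/dx)
Step 2: J = 1.602e-19 * 41.4 * 3.22e+16
Step 3: J = 2.14e-01 A/cm^2

2.14e-01


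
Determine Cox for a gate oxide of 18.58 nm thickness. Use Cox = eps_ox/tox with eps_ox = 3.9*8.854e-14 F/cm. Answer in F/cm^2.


Step 1: eps_ox = 3.9 * 8.854e-14 = 3.45306e-13 F/cm
Step 2: tox in cm = 18.58 nm * 1e-7 = 1.8580e-06 cm
Step 3: Cox = 3.45306e-13 / 1.8580e-06 = 1.86e-07 F/cm^2

1.86e-07


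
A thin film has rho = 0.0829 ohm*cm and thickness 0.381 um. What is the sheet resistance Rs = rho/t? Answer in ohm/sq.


Step 1: Convert thickness to cm: t = 0.381 um = 3.8100e-05 cm
Step 2: Rs = rho / t = 0.0829 / 3.8100e-05
Step 3: Rs = 2175.9 ohm/sq

2175.9


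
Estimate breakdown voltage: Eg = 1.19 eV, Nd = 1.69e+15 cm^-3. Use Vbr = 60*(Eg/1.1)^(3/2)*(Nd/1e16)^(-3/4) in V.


Step 1: Eg/1.1 = 1.19/1.1 = 1.081818
Step 2: (Eg/1.1)^1.5 = 1.081818^1.5 = 1.125204
Step 3: (Nd/1e16)^(-0.75) = (0.169)^(-0.75) = 3.793892
Step 4: Vbr = 60 * 1.125204 * 3.793892 = 256.1 V

256.1


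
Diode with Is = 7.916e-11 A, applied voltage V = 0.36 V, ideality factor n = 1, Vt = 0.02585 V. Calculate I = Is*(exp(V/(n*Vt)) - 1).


Step 1: V/(n*Vt) = 0.36/(1*0.02585) = 13.9265
Step 2: exp(13.9265) = 1.1174e+06
Step 3: I = 7.916e-11 * (1.1174e+06 - 1) = 8.85e-05 A

8.85e-05


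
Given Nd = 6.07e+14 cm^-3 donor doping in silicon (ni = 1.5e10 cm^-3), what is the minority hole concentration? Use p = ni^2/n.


Step 1: Since Nd >> ni, n ≈ Nd = 6.07e+14 cm^-3
Step 2: p = ni^2 / n = (1.5e10)^2 / 6.07e+14
Step 3: p = 2.25e20 / 6.07e+14 = 3.71e+05 cm^-3

3.71e+05


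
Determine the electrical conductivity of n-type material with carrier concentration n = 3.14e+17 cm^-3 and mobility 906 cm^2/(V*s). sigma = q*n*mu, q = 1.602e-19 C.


Step 1: sigma = q * n * mu
Step 2: sigma = 1.602e-19 * 3.14e+17 * 906
Step 3: sigma = 4.557e+01 S/cm

4.557e+01


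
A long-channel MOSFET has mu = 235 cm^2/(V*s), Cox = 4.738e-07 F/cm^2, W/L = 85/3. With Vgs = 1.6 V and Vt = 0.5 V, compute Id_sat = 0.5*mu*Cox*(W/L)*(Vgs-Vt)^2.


Step 1: Overdrive voltage Vov = Vgs - Vt = 1.6 - 0.5 = 1.1 V
Step 2: W/L = 85/3 = 28.3333
Step 3: Id = 0.5 * 235 * 4.738e-07 * 28.3333 * 1.1^2
Step 4: Id = 1.91e-03 A

1.91e-03


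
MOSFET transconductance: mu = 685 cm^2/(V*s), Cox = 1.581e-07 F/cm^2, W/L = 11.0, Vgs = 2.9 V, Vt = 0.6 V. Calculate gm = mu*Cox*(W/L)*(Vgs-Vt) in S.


Step 1: Vov = Vgs - Vt = 2.9 - 0.6 = 2.3 V
Step 2: gm = mu * Cox * (W/L) * Vov
Step 3: gm = 685 * 1.581e-07 * 11.0 * 2.3 = 2.74e-03 S

2.74e-03


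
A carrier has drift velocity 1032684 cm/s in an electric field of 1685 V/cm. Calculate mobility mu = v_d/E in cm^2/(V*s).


Step 1: mu = v_d / E
Step 2: mu = 1032684 / 1685
Step 3: mu = 612.87 cm^2/(V*s)

612.87


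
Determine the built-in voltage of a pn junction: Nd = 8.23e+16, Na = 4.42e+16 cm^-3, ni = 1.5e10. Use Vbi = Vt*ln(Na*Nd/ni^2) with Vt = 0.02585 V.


Step 1: Compute Na*Nd/ni^2 = 4.42e+16 * 8.23e+16 / (1.5e10)^2 = 1.6167e+13
Step 2: ln(1.6167e+13) = 30.4140
Step 3: Vbi = 0.02585 * 30.4140 = 0.786 V

0.786


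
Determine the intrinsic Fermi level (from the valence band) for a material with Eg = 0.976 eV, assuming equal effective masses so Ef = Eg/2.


Step 1: For an intrinsic semiconductor, the Fermi level sits at midgap.
Step 2: Ef = Eg / 2 = 0.976 / 2 = 0.488 eV

0.488


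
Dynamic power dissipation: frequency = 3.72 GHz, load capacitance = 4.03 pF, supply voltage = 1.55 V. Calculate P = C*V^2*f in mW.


Step 1: V^2 = 1.55^2 = 2.4025 V^2
Step 2: P = C*V^2*f = 4.03e-12 F * 2.4025 * 3.72e9 Hz
Step 3: P = 3.6017319e-02 W
Step 4: P = 36.017 mW

36.017


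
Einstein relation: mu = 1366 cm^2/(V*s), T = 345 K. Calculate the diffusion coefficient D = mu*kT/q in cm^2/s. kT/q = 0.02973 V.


Step 1: D = mu * (kT/q)
Step 2: D = 1366 * 0.02973
Step 3: D = 40.61 cm^2/s

40.61


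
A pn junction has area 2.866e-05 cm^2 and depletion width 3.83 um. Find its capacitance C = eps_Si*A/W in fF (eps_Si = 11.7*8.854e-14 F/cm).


Step 1: eps_Si = 11.7 * 8.854e-14 = 1.035918e-12 F/cm
Step 2: W in cm = 3.83 * 1e-4 = 3.83e-04 cm
Step 3: C = 1.035918e-12 * 2.866e-05 / 3.83e-04 = 7.751804e-14 F
Step 4: C = 77.52 fF

77.52


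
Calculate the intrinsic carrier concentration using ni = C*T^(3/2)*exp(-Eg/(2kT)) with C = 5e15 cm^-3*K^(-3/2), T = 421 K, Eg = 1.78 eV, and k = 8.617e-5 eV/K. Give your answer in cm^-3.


Step 1: Compute kT = 8.617e-5 * 421 = 0.03627757 eV
Step 2: Exponent = -Eg/(2kT) = -1.78/(2*0.03627757) = -24.53307
Step 3: T^(3/2) = 421^1.5 = 8638.20
Step 4: ni = 5e15 * 8638.20 * exp(-24.53307) = 9.57e+08 cm^-3

9.57e+08


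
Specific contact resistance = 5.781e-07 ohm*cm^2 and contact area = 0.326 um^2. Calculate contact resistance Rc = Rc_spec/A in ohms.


Step 1: Convert area to cm^2: 0.326 um^2 = 3.2600e-09 cm^2
Step 2: Rc = Rc_spec / A = 5.781e-07 / 3.2600e-09
Step 3: Rc = 1.77e+02 ohms

1.77e+02


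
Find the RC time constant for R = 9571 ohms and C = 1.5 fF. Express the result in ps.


Step 1: tau = R * C
Step 2: tau = 9571 * 1.5 fF = 9571 * 1.5e-15 F
Step 3: tau = 1.43565e-11 s = 14.3565 ps

14.3565


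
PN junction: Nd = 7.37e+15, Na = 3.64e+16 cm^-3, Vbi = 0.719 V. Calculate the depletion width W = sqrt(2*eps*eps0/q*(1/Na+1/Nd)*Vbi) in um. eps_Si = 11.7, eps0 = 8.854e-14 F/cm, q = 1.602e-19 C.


Step 1: 1/Na + 1/Nd = 1/3.64e+16 + 1/7.37e+15 = 1.63158e-16
Step 2: 2*eps*eps0/q = 2*11.7*8.854e-14/1.602e-19 = 1.293281e+07
Step 3: W^2 = 1.293281e+07 * 1.63158e-16 * 0.719 = 1.51716e-09
Step 4: W = sqrt(1.51716e-09) = 3.895e-05 cm = 0.3895 um

0.3895


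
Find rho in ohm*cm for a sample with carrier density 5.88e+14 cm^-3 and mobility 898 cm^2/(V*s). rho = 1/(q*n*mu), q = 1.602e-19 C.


Step 1: sigma = q * n * mu = 1.602e-19 * 5.88e+14 * 898 = 8.45894e-02 S/cm
Step 2: rho = 1 / sigma = 1 / 8.45894e-02 = 11.82 ohm*cm

11.82


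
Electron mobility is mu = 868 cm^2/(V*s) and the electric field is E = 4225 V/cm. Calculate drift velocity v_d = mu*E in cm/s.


Step 1: v_d = mu * E
Step 2: v_d = 868 * 4225 = 3667300
Step 3: v_d = 3.67e+06 cm/s

3.67e+06


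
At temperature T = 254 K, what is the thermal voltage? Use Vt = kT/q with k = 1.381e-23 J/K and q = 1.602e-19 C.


Step 1: kT = 1.381e-23 * 254 = 3.50774e-21 J
Step 2: Vt = kT/q = 3.50774e-21 / 1.602e-19
Step 3: Vt = 0.0219 V

0.0219


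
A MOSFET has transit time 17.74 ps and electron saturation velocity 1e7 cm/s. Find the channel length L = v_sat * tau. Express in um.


Step 1: tau in seconds = 17.74 ps * 1e-12 = 1.7740e-11 s
Step 2: L = v_sat * tau = 1e7 * 1.7740e-11 = 1.7740e-04 cm
Step 3: L in um = 1.7740e-04 * 1e4 = 1.774 um

1.774


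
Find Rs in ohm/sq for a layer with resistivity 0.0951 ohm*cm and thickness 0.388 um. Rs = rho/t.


Step 1: Convert thickness to cm: t = 0.388 um = 3.8800e-05 cm
Step 2: Rs = rho / t = 0.0951 / 3.8800e-05
Step 3: Rs = 2451.0 ohm/sq

2451.0


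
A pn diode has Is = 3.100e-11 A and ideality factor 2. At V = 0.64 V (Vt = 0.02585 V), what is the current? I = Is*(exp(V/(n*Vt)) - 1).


Step 1: V/(n*Vt) = 0.64/(2*0.02585) = 12.3791
Step 2: exp(12.3791) = 2.3778e+05
Step 3: I = 3.100e-11 * (2.3778e+05 - 1) = 7.37e-06 A

7.37e-06


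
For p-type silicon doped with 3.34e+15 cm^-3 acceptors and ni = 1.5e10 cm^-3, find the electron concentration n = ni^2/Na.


Step 1: Majority hole concentration p ≈ Na = 3.34e+15 cm^-3
Step 2: n = ni^2 / Na = (1.5e10)^2 / 3.34e+15
Step 3: n = 6.74e+04 cm^-3

6.74e+04


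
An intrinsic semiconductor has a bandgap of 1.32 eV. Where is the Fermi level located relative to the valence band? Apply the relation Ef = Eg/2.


Step 1: For an intrinsic semiconductor, the Fermi level sits at midgap.
Step 2: Ef = Eg / 2 = 1.32 / 2 = 0.66 eV

0.66


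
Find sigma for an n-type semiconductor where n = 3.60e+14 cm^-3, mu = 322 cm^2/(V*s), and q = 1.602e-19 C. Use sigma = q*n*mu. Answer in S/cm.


Step 1: sigma = q * n * mu
Step 2: sigma = 1.602e-19 * 3.60e+14 * 322
Step 3: sigma = 1.857e-02 S/cm

1.857e-02


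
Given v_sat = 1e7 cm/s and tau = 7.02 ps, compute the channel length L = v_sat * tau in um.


Step 1: tau in seconds = 7.02 ps * 1e-12 = 7.0200e-12 s
Step 2: L = v_sat * tau = 1e7 * 7.0200e-12 = 7.0200e-05 cm
Step 3: L in um = 7.0200e-05 * 1e4 = 0.702 um

0.702


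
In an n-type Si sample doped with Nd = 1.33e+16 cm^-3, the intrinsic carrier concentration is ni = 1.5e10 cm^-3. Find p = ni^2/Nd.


Step 1: Since Nd >> ni, n ≈ Nd = 1.33e+16 cm^-3
Step 2: p = ni^2 / n = (1.5e10)^2 / 1.33e+16
Step 3: p = 2.25e20 / 1.33e+16 = 1.69e+04 cm^-3

1.69e+04


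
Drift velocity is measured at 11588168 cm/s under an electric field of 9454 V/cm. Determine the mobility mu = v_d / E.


Step 1: mu = v_d / E
Step 2: mu = 11588168 / 9454
Step 3: mu = 1225.74 cm^2/(V*s)

1225.74


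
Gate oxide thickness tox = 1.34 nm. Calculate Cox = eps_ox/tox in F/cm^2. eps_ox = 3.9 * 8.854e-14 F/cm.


Step 1: eps_ox = 3.9 * 8.854e-14 = 3.45306e-13 F/cm
Step 2: tox in cm = 1.34 nm * 1e-7 = 1.3400e-07 cm
Step 3: Cox = 3.45306e-13 / 1.3400e-07 = 2.58e-06 F/cm^2

2.58e-06


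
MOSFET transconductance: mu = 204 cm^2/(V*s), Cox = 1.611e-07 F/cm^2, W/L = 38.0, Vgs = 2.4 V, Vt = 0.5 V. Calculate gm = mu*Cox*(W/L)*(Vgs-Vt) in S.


Step 1: Vov = Vgs - Vt = 2.4 - 0.5 = 1.9 V
Step 2: gm = mu * Cox * (W/L) * Vov
Step 3: gm = 204 * 1.611e-07 * 38.0 * 1.9 = 2.37e-03 S

2.37e-03


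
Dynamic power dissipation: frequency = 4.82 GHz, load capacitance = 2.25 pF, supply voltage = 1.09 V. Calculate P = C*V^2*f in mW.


Step 1: V^2 = 1.09^2 = 1.1881 V^2
Step 2: P = C*V^2*f = 2.25e-12 F * 1.1881 * 4.82e9 Hz
Step 3: P = 1.28849445e-02 W
Step 4: P = 12.885 mW

12.885


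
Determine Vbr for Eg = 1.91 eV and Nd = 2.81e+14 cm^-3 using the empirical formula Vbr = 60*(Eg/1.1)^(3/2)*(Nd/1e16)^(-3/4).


Step 1: Eg/1.1 = 1.91/1.1 = 1.736364
Step 2: (Eg/1.1)^1.5 = 1.736364^1.5 = 2.288027
Step 3: (Nd/1e16)^(-0.75) = (0.0281)^(-0.75) = 14.570359
Step 4: Vbr = 60 * 2.288027 * 14.570359 = 2000.2 V

2000.2


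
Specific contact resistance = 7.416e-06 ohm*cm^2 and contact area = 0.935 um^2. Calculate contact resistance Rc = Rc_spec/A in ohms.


Step 1: Convert area to cm^2: 0.935 um^2 = 9.3500e-09 cm^2
Step 2: Rc = Rc_spec / A = 7.416e-06 / 9.3500e-09
Step 3: Rc = 7.93e+02 ohms

7.93e+02


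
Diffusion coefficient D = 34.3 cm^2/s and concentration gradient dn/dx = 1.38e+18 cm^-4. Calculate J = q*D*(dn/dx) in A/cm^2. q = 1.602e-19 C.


Step 1: J = q * D * (dn/dx)
Step 2: J = 1.602e-19 * 34.3 * 1.38e+18
Step 3: J = 7.58e+00 A/cm^2

7.58e+00


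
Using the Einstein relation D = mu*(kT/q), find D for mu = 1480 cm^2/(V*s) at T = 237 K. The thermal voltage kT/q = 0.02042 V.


Step 1: D = mu * (kT/q)
Step 2: D = 1480 * 0.02042
Step 3: D = 30.22 cm^2/s

30.22


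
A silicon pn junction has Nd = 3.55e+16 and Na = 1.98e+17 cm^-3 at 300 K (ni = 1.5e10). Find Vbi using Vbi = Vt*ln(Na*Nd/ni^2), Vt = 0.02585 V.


Step 1: Compute Na*Nd/ni^2 = 1.98e+17 * 3.55e+16 / (1.5e10)^2 = 3.1240e+13
Step 2: ln(3.1240e+13) = 31.0727
Step 3: Vbi = 0.02585 * 31.0727 = 0.803 V

0.803


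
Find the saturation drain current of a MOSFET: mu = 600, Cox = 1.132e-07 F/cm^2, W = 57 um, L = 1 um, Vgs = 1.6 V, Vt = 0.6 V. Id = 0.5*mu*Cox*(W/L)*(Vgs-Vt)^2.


Step 1: Overdrive voltage Vov = Vgs - Vt = 1.6 - 0.6 = 1.0 V
Step 2: W/L = 57/1 = 57
Step 3: Id = 0.5 * 600 * 1.132e-07 * 57 * 1.0^2
Step 4: Id = 1.94e-03 A

1.94e-03


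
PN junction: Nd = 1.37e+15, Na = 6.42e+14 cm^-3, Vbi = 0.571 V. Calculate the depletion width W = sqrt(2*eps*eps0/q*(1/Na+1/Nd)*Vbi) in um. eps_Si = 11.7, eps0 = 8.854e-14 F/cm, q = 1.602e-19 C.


Step 1: 1/Na + 1/Nd = 1/6.42e+14 + 1/1.37e+15 = 2.28756e-15
Step 2: 2*eps*eps0/q = 2*11.7*8.854e-14/1.602e-19 = 1.293281e+07
Step 3: W^2 = 1.293281e+07 * 2.28756e-15 * 0.571 = 1.68928e-08
Step 4: W = sqrt(1.68928e-08) = 1.300e-04 cm = 1.3 um

1.3


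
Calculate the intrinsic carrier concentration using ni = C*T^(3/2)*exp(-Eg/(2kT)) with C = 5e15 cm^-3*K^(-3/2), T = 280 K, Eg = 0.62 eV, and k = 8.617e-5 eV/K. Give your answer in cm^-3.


Step 1: Compute kT = 8.617e-5 * 280 = 0.0241276 eV
Step 2: Exponent = -Eg/(2kT) = -0.62/(2*0.0241276) = -12.84836
Step 3: T^(3/2) = 280^1.5 = 4685.30
Step 4: ni = 5e15 * 4685.30 * exp(-12.84836) = 6.16e+13 cm^-3

6.16e+13


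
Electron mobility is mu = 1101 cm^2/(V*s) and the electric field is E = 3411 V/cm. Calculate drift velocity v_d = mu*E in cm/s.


Step 1: v_d = mu * E
Step 2: v_d = 1101 * 3411 = 3755511
Step 3: v_d = 3.76e+06 cm/s

3.76e+06


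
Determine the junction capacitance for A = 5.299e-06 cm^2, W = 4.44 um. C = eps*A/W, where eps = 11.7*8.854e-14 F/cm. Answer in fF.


Step 1: eps_Si = 11.7 * 8.854e-14 = 1.035918e-12 F/cm
Step 2: W in cm = 4.44 * 1e-4 = 4.44e-04 cm
Step 3: C = 1.035918e-12 * 5.299e-06 / 4.44e-04 = 1.236335e-14 F
Step 4: C = 12.36 fF

12.36


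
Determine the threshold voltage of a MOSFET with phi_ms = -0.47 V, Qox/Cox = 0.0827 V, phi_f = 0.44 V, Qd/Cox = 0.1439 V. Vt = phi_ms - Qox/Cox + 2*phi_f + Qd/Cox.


Step 1: Vt = phi_ms - Qox/Cox + 2*phi_f + Qd/Cox
Step 2: Vt = -0.47 - 0.0827 + 2*0.44 + 0.1439
Step 3: Vt = -0.47 - 0.0827 + 0.88 + 0.1439
Step 4: Vt = 0.4712 V

0.4712


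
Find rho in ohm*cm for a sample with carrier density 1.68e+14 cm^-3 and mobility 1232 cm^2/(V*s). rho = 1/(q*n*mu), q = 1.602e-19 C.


Step 1: sigma = q * n * mu = 1.602e-19 * 1.68e+14 * 1232 = 3.31576e-02 S/cm
Step 2: rho = 1 / sigma = 1 / 3.31576e-02 = 30.16 ohm*cm

30.16


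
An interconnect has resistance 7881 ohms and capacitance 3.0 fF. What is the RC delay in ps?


Step 1: tau = R * C
Step 2: tau = 7881 * 3.0 fF = 7881 * 3.0e-15 F
Step 3: tau = 2.3643e-11 s = 23.643 ps

23.643


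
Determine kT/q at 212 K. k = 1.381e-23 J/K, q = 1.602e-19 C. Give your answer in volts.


Step 1: kT = 1.381e-23 * 212 = 2.92772e-21 J
Step 2: Vt = kT/q = 2.92772e-21 / 1.602e-19
Step 3: Vt = 0.01828 V

0.01828


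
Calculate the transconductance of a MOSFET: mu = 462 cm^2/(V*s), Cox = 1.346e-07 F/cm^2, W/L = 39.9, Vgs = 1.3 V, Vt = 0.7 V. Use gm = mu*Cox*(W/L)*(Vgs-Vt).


Step 1: Vov = Vgs - Vt = 1.3 - 0.7 = 0.6 V
Step 2: gm = mu * Cox * (W/L) * Vov
Step 3: gm = 462 * 1.346e-07 * 39.9 * 0.6 = 1.49e-03 S

1.49e-03


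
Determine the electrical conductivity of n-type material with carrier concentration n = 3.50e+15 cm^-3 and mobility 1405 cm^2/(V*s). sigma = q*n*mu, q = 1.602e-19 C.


Step 1: sigma = q * n * mu
Step 2: sigma = 1.602e-19 * 3.50e+15 * 1405
Step 3: sigma = 7.878e-01 S/cm

7.878e-01


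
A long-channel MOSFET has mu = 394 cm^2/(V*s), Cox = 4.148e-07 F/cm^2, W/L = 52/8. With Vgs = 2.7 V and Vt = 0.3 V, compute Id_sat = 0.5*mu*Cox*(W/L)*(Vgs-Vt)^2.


Step 1: Overdrive voltage Vov = Vgs - Vt = 2.7 - 0.3 = 2.4 V
Step 2: W/L = 52/8 = 6.5
Step 3: Id = 0.5 * 394 * 4.148e-07 * 6.5 * 2.4^2
Step 4: Id = 3.06e-03 A

3.06e-03


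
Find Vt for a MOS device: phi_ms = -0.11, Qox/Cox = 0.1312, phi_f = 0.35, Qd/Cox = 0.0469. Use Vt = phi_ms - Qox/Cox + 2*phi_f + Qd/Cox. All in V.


Step 1: Vt = phi_ms - Qox/Cox + 2*phi_f + Qd/Cox
Step 2: Vt = -0.11 - 0.1312 + 2*0.35 + 0.0469
Step 3: Vt = -0.11 - 0.1312 + 0.7 + 0.0469
Step 4: Vt = 0.5057 V

0.5057


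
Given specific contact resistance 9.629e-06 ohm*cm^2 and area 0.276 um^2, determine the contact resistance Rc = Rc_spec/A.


Step 1: Convert area to cm^2: 0.276 um^2 = 2.7600e-09 cm^2
Step 2: Rc = Rc_spec / A = 9.629e-06 / 2.7600e-09
Step 3: Rc = 3.49e+03 ohms

3.49e+03


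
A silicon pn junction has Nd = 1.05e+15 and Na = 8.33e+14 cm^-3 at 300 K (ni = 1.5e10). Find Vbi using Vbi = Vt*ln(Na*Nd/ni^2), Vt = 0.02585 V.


Step 1: Compute Na*Nd/ni^2 = 8.33e+14 * 1.05e+15 / (1.5e10)^2 = 3.8873e+09
Step 2: ln(3.8873e+09) = 22.0810
Step 3: Vbi = 0.02585 * 22.0810 = 0.571 V

0.571


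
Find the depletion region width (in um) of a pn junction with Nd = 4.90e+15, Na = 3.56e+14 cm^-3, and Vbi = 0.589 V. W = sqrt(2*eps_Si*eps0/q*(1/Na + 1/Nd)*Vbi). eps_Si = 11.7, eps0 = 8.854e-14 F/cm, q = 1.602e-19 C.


Step 1: 1/Na + 1/Nd = 1/3.56e+14 + 1/4.90e+15 = 3.01307e-15
Step 2: 2*eps*eps0/q = 2*11.7*8.854e-14/1.602e-19 = 1.293281e+07
Step 3: W^2 = 1.293281e+07 * 3.01307e-15 * 0.589 = 2.29518e-08
Step 4: W = sqrt(2.29518e-08) = 1.515e-04 cm = 1.515 um

1.515


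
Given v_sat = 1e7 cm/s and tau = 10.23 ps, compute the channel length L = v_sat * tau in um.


Step 1: tau in seconds = 10.23 ps * 1e-12 = 1.0230e-11 s
Step 2: L = v_sat * tau = 1e7 * 1.0230e-11 = 1.0230e-04 cm
Step 3: L in um = 1.0230e-04 * 1e4 = 1.023 um

1.023


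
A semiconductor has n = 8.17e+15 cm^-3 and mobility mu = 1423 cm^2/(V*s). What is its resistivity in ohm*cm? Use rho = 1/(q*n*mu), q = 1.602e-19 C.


Step 1: sigma = q * n * mu = 1.602e-19 * 8.17e+15 * 1423 = 1.86247e+00 S/cm
Step 2: rho = 1 / sigma = 1 / 1.86247e+00 = 0.5369 ohm*cm

0.5369


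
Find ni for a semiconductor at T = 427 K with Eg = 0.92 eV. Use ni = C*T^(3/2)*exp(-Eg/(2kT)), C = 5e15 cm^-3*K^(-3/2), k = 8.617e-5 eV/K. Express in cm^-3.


Step 1: Compute kT = 8.617e-5 * 427 = 0.03679459 eV
Step 2: Exponent = -Eg/(2kT) = -0.92/(2*0.03679459) = -12.50184
Step 3: T^(3/2) = 427^1.5 = 8823.52
Step 4: ni = 5e15 * 8823.52 * exp(-12.50184) = 1.64e+14 cm^-3

1.64e+14


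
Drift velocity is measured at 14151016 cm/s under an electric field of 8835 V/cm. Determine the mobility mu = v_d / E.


Step 1: mu = v_d / E
Step 2: mu = 14151016 / 8835
Step 3: mu = 1601.7 cm^2/(V*s)

1601.7


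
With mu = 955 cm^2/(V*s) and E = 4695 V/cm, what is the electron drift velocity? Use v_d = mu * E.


Step 1: v_d = mu * E
Step 2: v_d = 955 * 4695 = 4483725
Step 3: v_d = 4.48e+06 cm/s

4.48e+06


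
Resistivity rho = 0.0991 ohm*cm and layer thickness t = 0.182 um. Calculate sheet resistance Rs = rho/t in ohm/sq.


Step 1: Convert thickness to cm: t = 0.182 um = 1.8200e-05 cm
Step 2: Rs = rho / t = 0.0991 / 1.8200e-05
Step 3: Rs = 5445.1 ohm/sq

5445.1


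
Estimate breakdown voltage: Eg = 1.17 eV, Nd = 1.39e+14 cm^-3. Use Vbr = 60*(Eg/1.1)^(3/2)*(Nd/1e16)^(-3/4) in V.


Step 1: Eg/1.1 = 1.17/1.1 = 1.063636
Step 2: (Eg/1.1)^1.5 = 1.063636^1.5 = 1.096957
Step 3: (Nd/1e16)^(-0.75) = (0.0139)^(-0.75) = 24.702386
Step 4: Vbr = 60 * 1.096957 * 24.702386 = 1625.8 V

1625.8


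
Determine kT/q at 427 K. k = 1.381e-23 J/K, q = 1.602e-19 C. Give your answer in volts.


Step 1: kT = 1.381e-23 * 427 = 5.89687e-21 J
Step 2: Vt = kT/q = 5.89687e-21 / 1.602e-19
Step 3: Vt = 0.03681 V

0.03681


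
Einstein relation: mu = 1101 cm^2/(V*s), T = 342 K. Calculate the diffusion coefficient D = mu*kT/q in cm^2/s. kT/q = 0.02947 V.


Step 1: D = mu * (kT/q)
Step 2: D = 1101 * 0.02947
Step 3: D = 32.45 cm^2/s

32.45


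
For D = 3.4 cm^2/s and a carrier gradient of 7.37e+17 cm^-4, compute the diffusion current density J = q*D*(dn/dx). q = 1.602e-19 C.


Step 1: J = q * D * (dn/dx)
Step 2: J = 1.602e-19 * 3.4 * 7.37e+17
Step 3: J = 4.01e-01 A/cm^2

4.01e-01


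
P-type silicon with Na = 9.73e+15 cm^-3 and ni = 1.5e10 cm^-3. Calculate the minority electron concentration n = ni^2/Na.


Step 1: Majority hole concentration p ≈ Na = 9.73e+15 cm^-3
Step 2: n = ni^2 / Na = (1.5e10)^2 / 9.73e+15
Step 3: n = 2.31e+04 cm^-3

2.31e+04


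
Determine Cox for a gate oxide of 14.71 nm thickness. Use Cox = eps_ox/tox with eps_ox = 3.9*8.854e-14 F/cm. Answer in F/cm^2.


Step 1: eps_ox = 3.9 * 8.854e-14 = 3.45306e-13 F/cm
Step 2: tox in cm = 14.71 nm * 1e-7 = 1.4710e-06 cm
Step 3: Cox = 3.45306e-13 / 1.4710e-06 = 2.35e-07 F/cm^2

2.35e-07


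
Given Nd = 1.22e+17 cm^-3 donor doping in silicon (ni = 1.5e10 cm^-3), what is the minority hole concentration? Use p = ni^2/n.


Step 1: Since Nd >> ni, n ≈ Nd = 1.22e+17 cm^-3
Step 2: p = ni^2 / n = (1.5e10)^2 / 1.22e+17
Step 3: p = 2.25e20 / 1.22e+17 = 1.84e+03 cm^-3

1.84e+03


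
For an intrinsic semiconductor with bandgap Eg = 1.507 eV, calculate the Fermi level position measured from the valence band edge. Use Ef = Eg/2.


Step 1: For an intrinsic semiconductor, the Fermi level sits at midgap.
Step 2: Ef = Eg / 2 = 1.507 / 2 = 0.7535 eV

0.7535


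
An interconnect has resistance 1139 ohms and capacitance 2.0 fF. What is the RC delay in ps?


Step 1: tau = R * C
Step 2: tau = 1139 * 2.0 fF = 1139 * 2.0e-15 F
Step 3: tau = 2.278e-12 s = 2.278 ps

2.278


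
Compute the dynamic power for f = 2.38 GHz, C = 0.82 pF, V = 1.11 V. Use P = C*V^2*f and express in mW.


Step 1: V^2 = 1.11^2 = 1.2321 V^2
Step 2: P = C*V^2*f = 0.82e-12 F * 1.2321 * 2.38e9 Hz
Step 3: P = 2.40456636e-03 W
Step 4: P = 2.405 mW

2.405


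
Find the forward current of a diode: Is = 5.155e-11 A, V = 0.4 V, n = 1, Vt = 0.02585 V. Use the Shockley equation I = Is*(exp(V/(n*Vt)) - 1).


Step 1: V/(n*Vt) = 0.4/(1*0.02585) = 15.4739
Step 2: exp(15.4739) = 5.2508e+06
Step 3: I = 5.155e-11 * (5.2508e+06 - 1) = 2.71e-04 A

2.71e-04


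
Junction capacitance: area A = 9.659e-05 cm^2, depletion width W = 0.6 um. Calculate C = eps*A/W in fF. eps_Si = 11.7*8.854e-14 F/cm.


Step 1: eps_Si = 11.7 * 8.854e-14 = 1.035918e-12 F/cm
Step 2: W in cm = 0.6 * 1e-4 = 6.00e-05 cm
Step 3: C = 1.035918e-12 * 9.659e-05 / 6.00e-05 = 1.667655e-12 F
Step 4: C = 1667.66 fF

1667.66


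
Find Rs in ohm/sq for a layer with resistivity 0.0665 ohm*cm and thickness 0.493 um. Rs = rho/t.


Step 1: Convert thickness to cm: t = 0.493 um = 4.9300e-05 cm
Step 2: Rs = rho / t = 0.0665 / 4.9300e-05
Step 3: Rs = 1348.9 ohm/sq

1348.9


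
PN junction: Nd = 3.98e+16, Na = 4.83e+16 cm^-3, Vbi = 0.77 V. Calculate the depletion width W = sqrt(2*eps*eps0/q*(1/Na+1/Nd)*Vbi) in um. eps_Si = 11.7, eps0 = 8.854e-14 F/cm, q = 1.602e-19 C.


Step 1: 1/Na + 1/Nd = 1/4.83e+16 + 1/3.98e+16 = 4.58296e-17
Step 2: 2*eps*eps0/q = 2*11.7*8.854e-14/1.602e-19 = 1.293281e+07
Step 3: W^2 = 1.293281e+07 * 4.58296e-17 * 0.77 = 4.56383e-10
Step 4: W = sqrt(4.56383e-10) = 2.136e-05 cm = 0.2136 um

0.2136


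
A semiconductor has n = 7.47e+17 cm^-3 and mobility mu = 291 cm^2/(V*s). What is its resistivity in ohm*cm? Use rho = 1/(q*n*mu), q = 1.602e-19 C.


Step 1: sigma = q * n * mu = 1.602e-19 * 7.47e+17 * 291 = 3.48238e+01 S/cm
Step 2: rho = 1 / sigma = 1 / 3.48238e+01 = 0.02872 ohm*cm

0.02872


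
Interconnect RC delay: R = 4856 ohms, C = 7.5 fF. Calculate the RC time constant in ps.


Step 1: tau = R * C
Step 2: tau = 4856 * 7.5 fF = 4856 * 7.5e-15 F
Step 3: tau = 3.642e-11 s = 36.42 ps

36.42


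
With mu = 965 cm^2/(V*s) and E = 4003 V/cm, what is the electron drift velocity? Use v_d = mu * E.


Step 1: v_d = mu * E
Step 2: v_d = 965 * 4003 = 3862895
Step 3: v_d = 3.86e+06 cm/s

3.86e+06


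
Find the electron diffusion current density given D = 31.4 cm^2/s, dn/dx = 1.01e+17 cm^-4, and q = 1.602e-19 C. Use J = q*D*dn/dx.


Step 1: J = q * D * (dn/dx)
Step 2: J = 1.602e-19 * 31.4 * 1.01e+17
Step 3: J = 5.08e-01 A/cm^2

5.08e-01


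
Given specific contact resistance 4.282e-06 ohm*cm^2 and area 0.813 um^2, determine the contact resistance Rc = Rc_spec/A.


Step 1: Convert area to cm^2: 0.813 um^2 = 8.1300e-09 cm^2
Step 2: Rc = Rc_spec / A = 4.282e-06 / 8.1300e-09
Step 3: Rc = 5.27e+02 ohms

5.27e+02


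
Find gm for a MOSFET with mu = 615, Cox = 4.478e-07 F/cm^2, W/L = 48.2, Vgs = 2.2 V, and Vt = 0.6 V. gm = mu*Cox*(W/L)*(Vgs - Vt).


Step 1: Vov = Vgs - Vt = 2.2 - 0.6 = 1.6 V
Step 2: gm = mu * Cox * (W/L) * Vov
Step 3: gm = 615 * 4.478e-07 * 48.2 * 1.6 = 2.12e-02 S

2.12e-02


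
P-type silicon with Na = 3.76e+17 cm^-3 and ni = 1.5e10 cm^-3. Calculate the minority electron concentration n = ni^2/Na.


Step 1: Majority hole concentration p ≈ Na = 3.76e+17 cm^-3
Step 2: n = ni^2 / Na = (1.5e10)^2 / 3.76e+17
Step 3: n = 5.98e+02 cm^-3

5.98e+02


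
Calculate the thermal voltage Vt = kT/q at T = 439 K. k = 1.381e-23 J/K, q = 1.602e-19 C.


Step 1: kT = 1.381e-23 * 439 = 6.06259e-21 J
Step 2: Vt = kT/q = 6.06259e-21 / 1.602e-19
Step 3: Vt = 0.03784 V

0.03784


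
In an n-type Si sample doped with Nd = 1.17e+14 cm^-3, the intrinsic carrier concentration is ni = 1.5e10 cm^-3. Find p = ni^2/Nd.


Step 1: Since Nd >> ni, n ≈ Nd = 1.17e+14 cm^-3
Step 2: p = ni^2 / n = (1.5e10)^2 / 1.17e+14
Step 3: p = 2.25e20 / 1.17e+14 = 1.92e+06 cm^-3

1.92e+06


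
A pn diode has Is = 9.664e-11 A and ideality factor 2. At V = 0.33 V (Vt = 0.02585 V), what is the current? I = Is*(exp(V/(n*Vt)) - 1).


Step 1: V/(n*Vt) = 0.33/(2*0.02585) = 6.3830
Step 2: exp(6.3830) = 5.9170e+02
Step 3: I = 9.664e-11 * (5.9170e+02 - 1) = 5.71e-08 A

5.71e-08


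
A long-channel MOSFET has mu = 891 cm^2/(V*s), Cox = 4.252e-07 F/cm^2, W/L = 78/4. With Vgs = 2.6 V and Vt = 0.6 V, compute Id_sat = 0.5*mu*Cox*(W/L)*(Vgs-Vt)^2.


Step 1: Overdrive voltage Vov = Vgs - Vt = 2.6 - 0.6 = 2.0 V
Step 2: W/L = 78/4 = 19.5
Step 3: Id = 0.5 * 891 * 4.252e-07 * 19.5 * 2.0^2
Step 4: Id = 1.48e-02 A

1.48e-02


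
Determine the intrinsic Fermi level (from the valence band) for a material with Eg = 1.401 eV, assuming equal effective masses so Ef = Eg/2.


Step 1: For an intrinsic semiconductor, the Fermi level sits at midgap.
Step 2: Ef = Eg / 2 = 1.401 / 2 = 0.7005 eV

0.7005


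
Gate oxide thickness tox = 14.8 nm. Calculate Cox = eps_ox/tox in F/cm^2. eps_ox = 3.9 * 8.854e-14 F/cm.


Step 1: eps_ox = 3.9 * 8.854e-14 = 3.45306e-13 F/cm
Step 2: tox in cm = 14.8 nm * 1e-7 = 1.4800e-06 cm
Step 3: Cox = 3.45306e-13 / 1.4800e-06 = 2.33e-07 F/cm^2

2.33e-07


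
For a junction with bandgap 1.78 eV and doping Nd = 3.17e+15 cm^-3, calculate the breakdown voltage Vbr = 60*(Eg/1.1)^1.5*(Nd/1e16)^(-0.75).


Step 1: Eg/1.1 = 1.78/1.1 = 1.618182
Step 2: (Eg/1.1)^1.5 = 1.618182^1.5 = 2.058453
Step 3: (Nd/1e16)^(-0.75) = (0.317)^(-0.75) = 2.367040
Step 4: Vbr = 60 * 2.058453 * 2.367040 = 292.3 V

292.3


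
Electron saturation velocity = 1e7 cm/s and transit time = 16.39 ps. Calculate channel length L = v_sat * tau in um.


Step 1: tau in seconds = 16.39 ps * 1e-12 = 1.6390e-11 s
Step 2: L = v_sat * tau = 1e7 * 1.6390e-11 = 1.6390e-04 cm
Step 3: L in um = 1.6390e-04 * 1e4 = 1.639 um

1.639


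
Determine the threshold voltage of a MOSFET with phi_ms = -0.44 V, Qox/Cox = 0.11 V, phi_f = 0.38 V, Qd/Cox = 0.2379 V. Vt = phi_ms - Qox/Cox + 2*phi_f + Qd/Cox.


Step 1: Vt = phi_ms - Qox/Cox + 2*phi_f + Qd/Cox
Step 2: Vt = -0.44 - 0.11 + 2*0.38 + 0.2379
Step 3: Vt = -0.44 - 0.11 + 0.76 + 0.2379
Step 4: Vt = 0.4479 V

0.4479


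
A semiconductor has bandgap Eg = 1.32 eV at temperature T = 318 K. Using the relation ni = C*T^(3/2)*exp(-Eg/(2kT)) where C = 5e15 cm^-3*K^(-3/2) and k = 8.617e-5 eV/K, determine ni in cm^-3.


Step 1: Compute kT = 8.617e-5 * 318 = 0.02740206 eV
Step 2: Exponent = -Eg/(2kT) = -1.32/(2*0.02740206) = -24.08578
Step 3: T^(3/2) = 318^1.5 = 5670.75
Step 4: ni = 5e15 * 5670.75 * exp(-24.08578) = 9.82e+08 cm^-3

9.82e+08


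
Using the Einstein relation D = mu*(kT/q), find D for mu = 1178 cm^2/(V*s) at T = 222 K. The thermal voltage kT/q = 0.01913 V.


Step 1: D = mu * (kT/q)
Step 2: D = 1178 * 0.01913
Step 3: D = 22.54 cm^2/s

22.54


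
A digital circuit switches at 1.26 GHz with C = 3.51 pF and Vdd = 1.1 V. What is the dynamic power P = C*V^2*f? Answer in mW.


Step 1: V^2 = 1.1^2 = 1.21 V^2
Step 2: P = C*V^2*f = 3.51e-12 F * 1.21 * 1.26e9 Hz
Step 3: P = 5.351346e-03 W
Step 4: P = 5.351 mW

5.351


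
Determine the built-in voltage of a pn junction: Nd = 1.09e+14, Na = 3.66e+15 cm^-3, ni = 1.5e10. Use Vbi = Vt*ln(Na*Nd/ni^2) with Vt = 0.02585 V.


Step 1: Compute Na*Nd/ni^2 = 3.66e+15 * 1.09e+14 / (1.5e10)^2 = 1.7731e+09
Step 2: ln(1.7731e+09) = 21.2960
Step 3: Vbi = 0.02585 * 21.2960 = 0.551 V

0.551
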